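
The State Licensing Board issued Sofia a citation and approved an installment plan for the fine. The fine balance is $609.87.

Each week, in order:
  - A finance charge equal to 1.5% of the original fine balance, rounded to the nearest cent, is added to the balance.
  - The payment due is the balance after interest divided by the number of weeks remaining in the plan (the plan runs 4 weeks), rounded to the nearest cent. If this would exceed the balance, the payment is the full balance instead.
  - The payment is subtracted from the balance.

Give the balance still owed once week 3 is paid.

Week 1: opening $609.87; interest $9.15 → $619.02; payment $154.76; balance $464.26
Week 2: opening $464.26; interest $9.15 → $473.41; payment $157.80; balance $315.61
Week 3: opening $315.61; interest $9.15 → $324.76; payment $162.38; balance $162.38

$162.38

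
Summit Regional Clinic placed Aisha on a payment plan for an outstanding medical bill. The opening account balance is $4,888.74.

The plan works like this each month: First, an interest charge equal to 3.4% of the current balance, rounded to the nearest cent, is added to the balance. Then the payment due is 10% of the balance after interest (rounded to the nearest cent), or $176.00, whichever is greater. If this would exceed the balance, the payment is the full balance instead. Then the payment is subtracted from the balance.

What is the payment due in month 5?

$379.11

# | Opening | Interest | Payment | End bal
1 | $4,888.74 | $166.22 | $505.50 | $4,549.46
2 | $4,549.46 | $154.68 | $470.41 | $4,233.73
3 | $4,233.73 | $143.95 | $437.77 | $3,939.91
4 | $3,939.91 | $133.96 | $407.39 | $3,666.48
5 | $3,666.48 | $124.66 | $379.11 | $3,412.03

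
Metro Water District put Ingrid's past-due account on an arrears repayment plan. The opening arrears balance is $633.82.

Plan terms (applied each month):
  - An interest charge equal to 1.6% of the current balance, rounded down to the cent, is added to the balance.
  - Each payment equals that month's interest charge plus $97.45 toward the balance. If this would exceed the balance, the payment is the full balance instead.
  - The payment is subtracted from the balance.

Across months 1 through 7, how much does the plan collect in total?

Month 1: $633.82 +$10.14 interest = $643.96; pay $107.59 → $536.37
Month 2: $536.37 +$8.58 interest = $544.95; pay $106.03 → $438.92
Month 3: $438.92 +$7.02 interest = $445.94; pay $104.47 → $341.47
Month 4: $341.47 +$5.46 interest = $346.93; pay $102.91 → $244.02
Month 5: $244.02 +$3.90 interest = $247.92; pay $101.35 → $146.57
Month 6: $146.57 +$2.34 interest = $148.91; pay $99.79 → $49.12
Month 7: $49.12 +$0.78 interest = $49.90; pay $49.90 → $0.00
Total paid: $672.04

$672.04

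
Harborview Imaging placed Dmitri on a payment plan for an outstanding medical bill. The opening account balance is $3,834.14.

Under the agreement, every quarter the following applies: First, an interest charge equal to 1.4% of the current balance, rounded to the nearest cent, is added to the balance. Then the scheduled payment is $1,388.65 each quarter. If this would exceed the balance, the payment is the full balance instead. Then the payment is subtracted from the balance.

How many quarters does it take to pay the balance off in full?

Quarter 1: opening $3,834.14; interest $53.68 → $3,887.82; payment $1,388.65; balance $2,499.17
Quarter 2: opening $2,499.17; interest $34.99 → $2,534.16; payment $1,388.65; balance $1,145.51
Quarter 3: opening $1,145.51; interest $16.04 → $1,161.55; payment $1,161.55; balance $0.00
Balance reaches $0.00 in quarter 3.

3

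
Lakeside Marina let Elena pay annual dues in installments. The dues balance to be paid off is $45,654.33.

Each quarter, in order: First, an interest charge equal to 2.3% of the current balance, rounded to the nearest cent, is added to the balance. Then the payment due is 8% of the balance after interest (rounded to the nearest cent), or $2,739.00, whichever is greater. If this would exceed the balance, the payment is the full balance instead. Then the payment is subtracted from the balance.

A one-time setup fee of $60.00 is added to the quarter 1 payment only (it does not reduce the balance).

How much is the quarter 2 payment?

$3,516.50

# | Opening | Interest | Payment | Fee | End bal
1 | $45,654.33 | $1,050.05 | $3,736.35 | $60.00 | $42,968.03
2 | $42,968.03 | $988.26 | $3,516.50 | — | $40,439.79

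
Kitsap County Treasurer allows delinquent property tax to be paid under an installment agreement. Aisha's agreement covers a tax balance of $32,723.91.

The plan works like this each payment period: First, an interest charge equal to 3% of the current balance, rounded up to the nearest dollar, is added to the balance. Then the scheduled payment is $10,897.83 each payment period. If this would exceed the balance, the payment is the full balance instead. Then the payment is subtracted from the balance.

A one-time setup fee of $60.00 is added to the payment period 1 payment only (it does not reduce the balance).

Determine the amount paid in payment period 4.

$2,138.42

# | Opening | Interest | Payment | Fee | End bal
1 | $32,723.91 | $982.00 | $10,897.83 | $60.00 | $22,808.08
2 | $22,808.08 | $685.00 | $10,897.83 | — | $12,595.25
3 | $12,595.25 | $378.00 | $10,897.83 | — | $2,075.42
4 | $2,075.42 | $63.00 | $2,138.42 | — | $0.00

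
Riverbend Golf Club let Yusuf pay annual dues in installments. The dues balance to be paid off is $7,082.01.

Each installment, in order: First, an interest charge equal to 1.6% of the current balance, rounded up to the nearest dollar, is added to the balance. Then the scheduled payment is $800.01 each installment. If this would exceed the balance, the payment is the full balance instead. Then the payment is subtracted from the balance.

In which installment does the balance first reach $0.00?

10

Installment 1: $7,082.01 +$114.00 interest = $7,196.01; pay $800.01 → $6,396.00
Installment 2: $6,396.00 +$103.00 interest = $6,499.00; pay $800.01 → $5,698.99
Installment 3: $5,698.99 +$92.00 interest = $5,790.99; pay $800.01 → $4,990.98
Installment 4: $4,990.98 +$80.00 interest = $5,070.98; pay $800.01 → $4,270.97
Installment 5: $4,270.97 +$69.00 interest = $4,339.97; pay $800.01 → $3,539.96
Installment 6: $3,539.96 +$57.00 interest = $3,596.96; pay $800.01 → $2,796.95
Installment 7: $2,796.95 +$45.00 interest = $2,841.95; pay $800.01 → $2,041.94
Installment 8: $2,041.94 +$33.00 interest = $2,074.94; pay $800.01 → $1,274.93
Installment 9: $1,274.93 +$21.00 interest = $1,295.93; pay $800.01 → $495.92
Installment 10: $495.92 +$8.00 interest = $503.92; pay $503.92 → $0.00
Balance reaches $0.00 in installment 10.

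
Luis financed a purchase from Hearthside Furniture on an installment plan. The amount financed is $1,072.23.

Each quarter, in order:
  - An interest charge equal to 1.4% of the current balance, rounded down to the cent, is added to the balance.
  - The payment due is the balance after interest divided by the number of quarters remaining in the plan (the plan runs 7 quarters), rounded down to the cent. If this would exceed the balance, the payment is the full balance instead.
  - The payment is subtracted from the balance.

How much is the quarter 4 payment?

Quarter 1: opening $1,072.23; interest $15.01 → $1,087.24; payment $155.32; balance $931.92
Quarter 2: opening $931.92; interest $13.04 → $944.96; payment $157.49; balance $787.47
Quarter 3: opening $787.47; interest $11.02 → $798.49; payment $159.69; balance $638.80
Quarter 4: opening $638.80; interest $8.94 → $647.74; payment $161.93; balance $485.81

$161.93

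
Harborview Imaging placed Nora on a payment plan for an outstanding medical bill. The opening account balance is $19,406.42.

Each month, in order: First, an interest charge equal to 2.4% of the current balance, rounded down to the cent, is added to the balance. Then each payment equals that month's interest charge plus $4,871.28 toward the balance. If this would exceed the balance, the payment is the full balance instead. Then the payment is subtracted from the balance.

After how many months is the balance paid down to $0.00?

4

Month 1: $19,406.42 +$465.75 interest = $19,872.17; pay $5,337.03 → $14,535.14
Month 2: $14,535.14 +$348.84 interest = $14,883.98; pay $5,220.12 → $9,663.86
Month 3: $9,663.86 +$231.93 interest = $9,895.79; pay $5,103.21 → $4,792.58
Month 4: $4,792.58 +$115.02 interest = $4,907.60; pay $4,907.60 → $0.00
Balance reaches $0.00 in month 4.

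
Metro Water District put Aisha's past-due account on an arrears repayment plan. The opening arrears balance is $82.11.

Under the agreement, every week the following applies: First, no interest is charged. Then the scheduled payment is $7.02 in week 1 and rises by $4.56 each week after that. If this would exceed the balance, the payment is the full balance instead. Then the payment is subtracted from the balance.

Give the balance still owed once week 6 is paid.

$0.00

Week 1: opening $82.11; payment $7.02; balance $75.09
Week 2: opening $75.09; payment $11.58; balance $63.51
Week 3: opening $63.51; payment $16.14; balance $47.37
Week 4: opening $47.37; payment $20.70; balance $26.67
Week 5: opening $26.67; payment $25.26; balance $1.41
Week 6: opening $1.41; payment $1.41; balance $0.00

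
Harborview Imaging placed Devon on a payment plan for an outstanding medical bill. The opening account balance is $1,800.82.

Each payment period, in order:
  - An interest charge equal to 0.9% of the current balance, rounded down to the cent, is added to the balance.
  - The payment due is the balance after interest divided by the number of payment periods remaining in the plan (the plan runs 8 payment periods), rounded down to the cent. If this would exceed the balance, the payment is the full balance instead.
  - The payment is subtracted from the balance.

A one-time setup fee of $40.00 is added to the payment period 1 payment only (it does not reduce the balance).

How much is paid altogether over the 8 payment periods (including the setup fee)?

Payment period 1: opening $1,800.82; interest $16.20 → $1,817.02; payment $227.12 (+ $40.00 fee); balance $1,589.90
Payment period 2: opening $1,589.90; interest $14.30 → $1,604.20; payment $229.17; balance $1,375.03
Payment period 3: opening $1,375.03; interest $12.37 → $1,387.40; payment $231.23; balance $1,156.17
Payment period 4: opening $1,156.17; interest $10.40 → $1,166.57; payment $233.31; balance $933.26
Payment period 5: opening $933.26; interest $8.39 → $941.65; payment $235.41; balance $706.24
Payment period 6: opening $706.24; interest $6.35 → $712.59; payment $237.53; balance $475.06
Payment period 7: opening $475.06; interest $4.27 → $479.33; payment $239.66; balance $239.67
Payment period 8: opening $239.67; interest $2.15 → $241.82; payment $241.82; balance $0.00
Total paid: $1,915.25

$1,915.25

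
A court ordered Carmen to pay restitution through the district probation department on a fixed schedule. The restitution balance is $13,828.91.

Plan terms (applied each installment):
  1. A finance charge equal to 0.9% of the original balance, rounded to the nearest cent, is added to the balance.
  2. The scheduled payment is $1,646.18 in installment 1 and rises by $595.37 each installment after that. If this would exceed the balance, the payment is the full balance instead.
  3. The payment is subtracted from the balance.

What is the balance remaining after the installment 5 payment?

Installment 1: $13,828.91 +$124.46 interest = $13,953.37; pay $1,646.18 → $12,307.19
Installment 2: $12,307.19 +$124.46 interest = $12,431.65; pay $2,241.55 → $10,190.10
Installment 3: $10,190.10 +$124.46 interest = $10,314.56; pay $2,836.92 → $7,477.64
Installment 4: $7,477.64 +$124.46 interest = $7,602.10; pay $3,432.29 → $4,169.81
Installment 5: $4,169.81 +$124.46 interest = $4,294.27; pay $4,027.66 → $266.61

$266.61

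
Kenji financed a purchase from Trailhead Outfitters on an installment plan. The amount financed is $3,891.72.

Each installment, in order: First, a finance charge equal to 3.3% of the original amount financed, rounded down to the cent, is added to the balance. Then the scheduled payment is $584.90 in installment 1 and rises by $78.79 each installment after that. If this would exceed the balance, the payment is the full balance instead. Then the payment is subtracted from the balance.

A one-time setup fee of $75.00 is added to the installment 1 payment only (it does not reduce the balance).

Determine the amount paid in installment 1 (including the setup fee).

$659.90

Installment 1: opening $3,891.72; interest $128.42 → $4,020.14; payment $584.90 (+ $75.00 fee); balance $3,435.24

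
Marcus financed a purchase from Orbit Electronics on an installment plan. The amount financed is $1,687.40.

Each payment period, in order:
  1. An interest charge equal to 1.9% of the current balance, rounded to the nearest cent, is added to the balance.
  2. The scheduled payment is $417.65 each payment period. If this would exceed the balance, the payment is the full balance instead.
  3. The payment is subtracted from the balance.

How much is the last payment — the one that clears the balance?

$102.43

# | Opening | Interest | Payment | End bal
1 | $1,687.40 | $32.06 | $417.65 | $1,301.81
2 | $1,301.81 | $24.73 | $417.65 | $908.89
3 | $908.89 | $17.27 | $417.65 | $508.51
4 | $508.51 | $9.66 | $417.65 | $100.52
5 | $100.52 | $1.91 | $102.43 | $0.00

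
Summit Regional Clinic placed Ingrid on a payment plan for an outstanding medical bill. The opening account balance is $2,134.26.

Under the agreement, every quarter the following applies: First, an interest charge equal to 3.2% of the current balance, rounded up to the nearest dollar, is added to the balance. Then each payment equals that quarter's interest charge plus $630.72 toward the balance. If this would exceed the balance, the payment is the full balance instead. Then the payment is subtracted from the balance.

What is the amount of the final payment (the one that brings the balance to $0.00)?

$250.10

Quarter 1: $2,134.26 +$69.00 interest = $2,203.26; pay $699.72 → $1,503.54
Quarter 2: $1,503.54 +$49.00 interest = $1,552.54; pay $679.72 → $872.82
Quarter 3: $872.82 +$28.00 interest = $900.82; pay $658.72 → $242.10
Quarter 4: $242.10 +$8.00 interest = $250.10; pay $250.10 → $0.00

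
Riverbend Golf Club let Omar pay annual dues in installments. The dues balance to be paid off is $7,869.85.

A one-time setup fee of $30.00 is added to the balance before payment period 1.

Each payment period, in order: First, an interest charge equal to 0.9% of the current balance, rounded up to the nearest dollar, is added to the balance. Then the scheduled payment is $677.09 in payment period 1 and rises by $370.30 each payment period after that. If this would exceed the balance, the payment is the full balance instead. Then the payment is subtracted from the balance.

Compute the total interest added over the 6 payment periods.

Payment period 1: opening $7,899.85; interest $72.00 → $7,971.85; payment $677.09; balance $7,294.76
Payment period 2: opening $7,294.76; interest $66.00 → $7,360.76; payment $1,047.39; balance $6,313.37
Payment period 3: opening $6,313.37; interest $57.00 → $6,370.37; payment $1,417.69; balance $4,952.68
Payment period 4: opening $4,952.68; interest $45.00 → $4,997.68; payment $1,787.99; balance $3,209.69
Payment period 5: opening $3,209.69; interest $29.00 → $3,238.69; payment $2,158.29; balance $1,080.40
Payment period 6: opening $1,080.40; interest $10.00 → $1,090.40; payment $1,090.40; balance $0.00
Total interest: $72.00 + $66.00 + $57.00 + $45.00 + $29.00 + $10.00 = $279.00

$279.00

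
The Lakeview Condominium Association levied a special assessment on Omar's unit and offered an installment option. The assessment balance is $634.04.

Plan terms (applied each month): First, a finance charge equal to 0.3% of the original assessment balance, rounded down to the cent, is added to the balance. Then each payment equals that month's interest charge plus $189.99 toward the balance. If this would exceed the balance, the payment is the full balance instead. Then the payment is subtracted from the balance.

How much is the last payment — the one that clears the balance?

# | Opening | Interest | Payment | End bal
1 | $634.04 | $1.90 | $191.89 | $444.05
2 | $444.05 | $1.90 | $191.89 | $254.06
3 | $254.06 | $1.90 | $191.89 | $64.07
4 | $64.07 | $1.90 | $65.97 | $0.00

$65.97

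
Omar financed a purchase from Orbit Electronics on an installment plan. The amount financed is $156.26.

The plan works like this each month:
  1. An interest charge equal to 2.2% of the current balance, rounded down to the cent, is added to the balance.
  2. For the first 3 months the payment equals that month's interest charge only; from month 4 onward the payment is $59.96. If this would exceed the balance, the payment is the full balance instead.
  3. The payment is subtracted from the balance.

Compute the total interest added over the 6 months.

Month 1: opening $156.26; interest $3.43 → $159.69; payment $3.43; balance $156.26
Month 2: opening $156.26; interest $3.43 → $159.69; payment $3.43; balance $156.26
Month 3: opening $156.26; interest $3.43 → $159.69; payment $3.43; balance $156.26
Month 4: opening $156.26; interest $3.43 → $159.69; payment $59.96; balance $99.73
Month 5: opening $99.73; interest $2.19 → $101.92; payment $59.96; balance $41.96
Month 6: opening $41.96; interest $0.92 → $42.88; payment $42.88; balance $0.00
Total interest: $3.43 + $3.43 + $3.43 + $3.43 + $2.19 + $0.92 = $16.83

$16.83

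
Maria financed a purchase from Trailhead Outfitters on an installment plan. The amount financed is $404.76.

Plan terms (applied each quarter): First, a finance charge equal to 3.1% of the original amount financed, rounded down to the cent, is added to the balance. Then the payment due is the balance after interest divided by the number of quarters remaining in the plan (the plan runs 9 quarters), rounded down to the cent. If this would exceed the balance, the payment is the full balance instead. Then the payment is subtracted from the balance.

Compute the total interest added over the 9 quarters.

Quarter 1: opening $404.76; interest $12.54 → $417.30; payment $46.36; balance $370.94
Quarter 2: opening $370.94; interest $12.54 → $383.48; payment $47.93; balance $335.55
Quarter 3: opening $335.55; interest $12.54 → $348.09; payment $49.72; balance $298.37
Quarter 4: opening $298.37; interest $12.54 → $310.91; payment $51.81; balance $259.10
Quarter 5: opening $259.10; interest $12.54 → $271.64; payment $54.32; balance $217.32
Quarter 6: opening $217.32; interest $12.54 → $229.86; payment $57.46; balance $172.40
Quarter 7: opening $172.40; interest $12.54 → $184.94; payment $61.64; balance $123.30
Quarter 8: opening $123.30; interest $12.54 → $135.84; payment $67.92; balance $67.92
Quarter 9: opening $67.92; interest $12.54 → $80.46; payment $80.46; balance $0.00
Total interest: $12.54 + $12.54 + $12.54 + $12.54 + $12.54 + $12.54 + $12.54 + $12.54 + $12.54 = $112.86

$112.86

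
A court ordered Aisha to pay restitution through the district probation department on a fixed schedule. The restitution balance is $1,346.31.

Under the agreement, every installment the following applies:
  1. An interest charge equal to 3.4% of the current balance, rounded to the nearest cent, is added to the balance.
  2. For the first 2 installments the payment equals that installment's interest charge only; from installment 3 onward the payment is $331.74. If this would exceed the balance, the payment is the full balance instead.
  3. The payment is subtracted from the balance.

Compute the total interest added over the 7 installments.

Installment 1: opening $1,346.31; interest $45.77 → $1,392.08; payment $45.77; balance $1,346.31
Installment 2: opening $1,346.31; interest $45.77 → $1,392.08; payment $45.77; balance $1,346.31
Installment 3: opening $1,346.31; interest $45.77 → $1,392.08; payment $331.74; balance $1,060.34
Installment 4: opening $1,060.34; interest $36.05 → $1,096.39; payment $331.74; balance $764.65
Installment 5: opening $764.65; interest $26.00 → $790.65; payment $331.74; balance $458.91
Installment 6: opening $458.91; interest $15.60 → $474.51; payment $331.74; balance $142.77
Installment 7: opening $142.77; interest $4.85 → $147.62; payment $147.62; balance $0.00
Total interest: $45.77 + $45.77 + $45.77 + $36.05 + $26.00 + $15.60 + $4.85 = $219.81

$219.81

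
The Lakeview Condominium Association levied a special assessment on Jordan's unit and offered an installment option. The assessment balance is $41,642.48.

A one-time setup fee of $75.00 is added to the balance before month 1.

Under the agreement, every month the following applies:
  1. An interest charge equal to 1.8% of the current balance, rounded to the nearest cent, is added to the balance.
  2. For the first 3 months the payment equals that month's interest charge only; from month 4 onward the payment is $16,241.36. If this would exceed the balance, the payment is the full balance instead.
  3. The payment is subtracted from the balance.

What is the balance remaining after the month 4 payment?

$26,227.03

Month 1: $41,717.48 +$750.91 interest = $42,468.39; pay $750.91 → $41,717.48
Month 2: $41,717.48 +$750.91 interest = $42,468.39; pay $750.91 → $41,717.48
Month 3: $41,717.48 +$750.91 interest = $42,468.39; pay $750.91 → $41,717.48
Month 4: $41,717.48 +$750.91 interest = $42,468.39; pay $16,241.36 → $26,227.03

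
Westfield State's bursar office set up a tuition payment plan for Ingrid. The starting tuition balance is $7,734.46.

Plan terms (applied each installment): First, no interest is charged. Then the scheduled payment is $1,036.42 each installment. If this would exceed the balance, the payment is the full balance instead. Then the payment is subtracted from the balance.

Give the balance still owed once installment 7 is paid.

$479.52

Installment 1: $7,734.46 − $1,036.42 → $6,698.04
Installment 2: $6,698.04 − $1,036.42 → $5,661.62
Installment 3: $5,661.62 − $1,036.42 → $4,625.20
Installment 4: $4,625.20 − $1,036.42 → $3,588.78
Installment 5: $3,588.78 − $1,036.42 → $2,552.36
Installment 6: $2,552.36 − $1,036.42 → $1,515.94
Installment 7: $1,515.94 − $1,036.42 → $479.52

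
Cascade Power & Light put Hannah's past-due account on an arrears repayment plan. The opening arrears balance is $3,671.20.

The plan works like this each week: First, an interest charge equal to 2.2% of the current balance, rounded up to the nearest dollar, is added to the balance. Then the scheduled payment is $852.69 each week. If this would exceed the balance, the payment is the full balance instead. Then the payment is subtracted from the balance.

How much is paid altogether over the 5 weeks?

Week 1: opening $3,671.20; interest $81.00 → $3,752.20; payment $852.69; balance $2,899.51
Week 2: opening $2,899.51; interest $64.00 → $2,963.51; payment $852.69; balance $2,110.82
Week 3: opening $2,110.82; interest $47.00 → $2,157.82; payment $852.69; balance $1,305.13
Week 4: opening $1,305.13; interest $29.00 → $1,334.13; payment $852.69; balance $481.44
Week 5: opening $481.44; interest $11.00 → $492.44; payment $492.44; balance $0.00
Total paid: $3,903.20

$3,903.20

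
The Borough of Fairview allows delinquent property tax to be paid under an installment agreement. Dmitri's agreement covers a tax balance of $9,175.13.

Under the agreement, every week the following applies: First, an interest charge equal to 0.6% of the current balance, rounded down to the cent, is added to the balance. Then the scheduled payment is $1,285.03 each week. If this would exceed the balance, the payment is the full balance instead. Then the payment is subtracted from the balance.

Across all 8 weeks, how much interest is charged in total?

$231.24

Week 1: opening $9,175.13; interest $55.05 → $9,230.18; payment $1,285.03; balance $7,945.15
Week 2: opening $7,945.15; interest $47.67 → $7,992.82; payment $1,285.03; balance $6,707.79
Week 3: opening $6,707.79; interest $40.24 → $6,748.03; payment $1,285.03; balance $5,463.00
Week 4: opening $5,463.00; interest $32.77 → $5,495.77; payment $1,285.03; balance $4,210.74
Week 5: opening $4,210.74; interest $25.26 → $4,236.00; payment $1,285.03; balance $2,950.97
Week 6: opening $2,950.97; interest $17.70 → $2,968.67; payment $1,285.03; balance $1,683.64
Week 7: opening $1,683.64; interest $10.10 → $1,693.74; payment $1,285.03; balance $408.71
Week 8: opening $408.71; interest $2.45 → $411.16; payment $411.16; balance $0.00
Total interest: $55.05 + $47.67 + $40.24 + $32.77 + $25.26 + $17.70 + $10.10 + $2.45 = $231.24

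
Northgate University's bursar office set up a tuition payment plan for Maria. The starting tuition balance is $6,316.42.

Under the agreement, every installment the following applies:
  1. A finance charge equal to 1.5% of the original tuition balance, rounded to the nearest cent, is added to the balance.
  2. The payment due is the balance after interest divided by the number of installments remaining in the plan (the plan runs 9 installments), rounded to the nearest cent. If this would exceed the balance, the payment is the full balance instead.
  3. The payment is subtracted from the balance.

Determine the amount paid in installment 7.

Installment 1: opening $6,316.42; interest $94.75 → $6,411.17; payment $712.35; balance $5,698.82
Installment 2: opening $5,698.82; interest $94.75 → $5,793.57; payment $724.20; balance $5,069.37
Installment 3: opening $5,069.37; interest $94.75 → $5,164.12; payment $737.73; balance $4,426.39
Installment 4: opening $4,426.39; interest $94.75 → $4,521.14; payment $753.52; balance $3,767.62
Installment 5: opening $3,767.62; interest $94.75 → $3,862.37; payment $772.47; balance $3,089.90
Installment 6: opening $3,089.90; interest $94.75 → $3,184.65; payment $796.16; balance $2,388.49
Installment 7: opening $2,388.49; interest $94.75 → $2,483.24; payment $827.75; balance $1,655.49

$827.75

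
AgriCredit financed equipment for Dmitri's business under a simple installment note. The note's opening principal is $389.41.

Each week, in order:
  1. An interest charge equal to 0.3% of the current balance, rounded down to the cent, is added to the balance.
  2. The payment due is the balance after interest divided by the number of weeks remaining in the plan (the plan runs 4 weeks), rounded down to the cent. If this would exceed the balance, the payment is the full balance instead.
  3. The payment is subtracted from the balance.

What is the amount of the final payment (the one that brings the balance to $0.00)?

Week 1: opening $389.41; interest $1.16 → $390.57; payment $97.64; balance $292.93
Week 2: opening $292.93; interest $0.87 → $293.80; payment $97.93; balance $195.87
Week 3: opening $195.87; interest $0.58 → $196.45; payment $98.22; balance $98.23
Week 4: opening $98.23; interest $0.29 → $98.52; payment $98.52; balance $0.00

$98.52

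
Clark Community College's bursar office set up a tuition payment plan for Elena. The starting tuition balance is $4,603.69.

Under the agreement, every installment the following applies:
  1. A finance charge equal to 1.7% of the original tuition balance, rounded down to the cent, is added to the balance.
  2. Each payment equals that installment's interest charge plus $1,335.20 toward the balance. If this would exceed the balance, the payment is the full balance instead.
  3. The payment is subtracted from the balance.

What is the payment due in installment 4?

Installment 1: $4,603.69 +$78.26 interest = $4,681.95; pay $1,413.46 → $3,268.49
Installment 2: $3,268.49 +$78.26 interest = $3,346.75; pay $1,413.46 → $1,933.29
Installment 3: $1,933.29 +$78.26 interest = $2,011.55; pay $1,413.46 → $598.09
Installment 4: $598.09 +$78.26 interest = $676.35; pay $676.35 → $0.00

$676.35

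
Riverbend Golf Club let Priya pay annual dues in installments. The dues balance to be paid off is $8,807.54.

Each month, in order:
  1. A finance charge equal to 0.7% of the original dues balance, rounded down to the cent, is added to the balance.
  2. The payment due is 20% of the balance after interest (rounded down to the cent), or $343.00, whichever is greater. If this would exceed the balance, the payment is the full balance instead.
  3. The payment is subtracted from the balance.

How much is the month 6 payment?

$622.70

Month 1: opening $8,807.54; interest $61.65 → $8,869.19; payment $1,773.83; balance $7,095.36
Month 2: opening $7,095.36; interest $61.65 → $7,157.01; payment $1,431.40; balance $5,725.61
Month 3: opening $5,725.61; interest $61.65 → $5,787.26; payment $1,157.45; balance $4,629.81
Month 4: opening $4,629.81; interest $61.65 → $4,691.46; payment $938.29; balance $3,753.17
Month 5: opening $3,753.17; interest $61.65 → $3,814.82; payment $762.96; balance $3,051.86
Month 6: opening $3,051.86; interest $61.65 → $3,113.51; payment $622.70; balance $2,490.81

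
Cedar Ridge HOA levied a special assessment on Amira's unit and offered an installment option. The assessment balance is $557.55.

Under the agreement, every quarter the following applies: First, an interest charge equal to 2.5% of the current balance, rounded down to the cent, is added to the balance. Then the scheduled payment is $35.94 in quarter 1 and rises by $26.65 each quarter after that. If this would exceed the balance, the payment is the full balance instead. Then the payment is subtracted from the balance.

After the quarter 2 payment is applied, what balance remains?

$486.33

Quarter 1: $557.55 +$13.93 interest = $571.48; pay $35.94 → $535.54
Quarter 2: $535.54 +$13.38 interest = $548.92; pay $62.59 → $486.33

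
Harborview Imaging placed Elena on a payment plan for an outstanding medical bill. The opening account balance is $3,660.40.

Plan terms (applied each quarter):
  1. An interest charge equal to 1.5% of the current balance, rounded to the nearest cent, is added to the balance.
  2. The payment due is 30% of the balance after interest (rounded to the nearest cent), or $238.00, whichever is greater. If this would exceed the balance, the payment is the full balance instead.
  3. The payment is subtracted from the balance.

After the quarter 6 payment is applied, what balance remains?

$434.69

Quarter 1: opening $3,660.40; interest $54.91 → $3,715.31; payment $1,114.59; balance $2,600.72
Quarter 2: opening $2,600.72; interest $39.01 → $2,639.73; payment $791.92; balance $1,847.81
Quarter 3: opening $1,847.81; interest $27.72 → $1,875.53; payment $562.66; balance $1,312.87
Quarter 4: opening $1,312.87; interest $19.69 → $1,332.56; payment $399.77; balance $932.79
Quarter 5: opening $932.79; interest $13.99 → $946.78; payment $284.03; balance $662.75
Quarter 6: opening $662.75; interest $9.94 → $672.69; payment $238.00; balance $434.69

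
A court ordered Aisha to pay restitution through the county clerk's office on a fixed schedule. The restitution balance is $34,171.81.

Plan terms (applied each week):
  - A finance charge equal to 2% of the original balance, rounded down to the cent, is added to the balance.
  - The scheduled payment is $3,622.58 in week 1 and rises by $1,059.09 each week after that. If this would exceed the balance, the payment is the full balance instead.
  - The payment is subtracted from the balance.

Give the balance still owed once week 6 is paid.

$650.56

# | Opening | Interest | Payment | End bal
1 | $34,171.81 | $683.43 | $3,622.58 | $31,232.66
2 | $31,232.66 | $683.43 | $4,681.67 | $27,234.42
3 | $27,234.42 | $683.43 | $5,740.76 | $22,177.09
4 | $22,177.09 | $683.43 | $6,799.85 | $16,060.67
5 | $16,060.67 | $683.43 | $7,858.94 | $8,885.16
6 | $8,885.16 | $683.43 | $8,918.03 | $650.56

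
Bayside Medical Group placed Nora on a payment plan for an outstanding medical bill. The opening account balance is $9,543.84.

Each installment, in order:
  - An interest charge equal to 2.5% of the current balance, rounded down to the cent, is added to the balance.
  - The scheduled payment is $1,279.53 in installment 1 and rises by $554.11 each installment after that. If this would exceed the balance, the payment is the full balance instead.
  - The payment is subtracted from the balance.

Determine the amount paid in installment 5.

Installment 1: $9,543.84 +$238.59 interest = $9,782.43; pay $1,279.53 → $8,502.90
Installment 2: $8,502.90 +$212.57 interest = $8,715.47; pay $1,833.64 → $6,881.83
Installment 3: $6,881.83 +$172.04 interest = $7,053.87; pay $2,387.75 → $4,666.12
Installment 4: $4,666.12 +$116.65 interest = $4,782.77; pay $2,941.86 → $1,840.91
Installment 5: $1,840.91 +$46.02 interest = $1,886.93; pay $1,886.93 → $0.00

$1,886.93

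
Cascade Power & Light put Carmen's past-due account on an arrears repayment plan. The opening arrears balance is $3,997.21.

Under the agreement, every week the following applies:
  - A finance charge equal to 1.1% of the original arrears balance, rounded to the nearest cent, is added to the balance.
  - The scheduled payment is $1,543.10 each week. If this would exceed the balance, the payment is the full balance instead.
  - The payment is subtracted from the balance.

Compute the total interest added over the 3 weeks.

$131.91

Week 1: $3,997.21 +$43.97 interest = $4,041.18; pay $1,543.10 → $2,498.08
Week 2: $2,498.08 +$43.97 interest = $2,542.05; pay $1,543.10 → $998.95
Week 3: $998.95 +$43.97 interest = $1,042.92; pay $1,042.92 → $0.00
Total interest: $43.97 + $43.97 + $43.97 = $131.91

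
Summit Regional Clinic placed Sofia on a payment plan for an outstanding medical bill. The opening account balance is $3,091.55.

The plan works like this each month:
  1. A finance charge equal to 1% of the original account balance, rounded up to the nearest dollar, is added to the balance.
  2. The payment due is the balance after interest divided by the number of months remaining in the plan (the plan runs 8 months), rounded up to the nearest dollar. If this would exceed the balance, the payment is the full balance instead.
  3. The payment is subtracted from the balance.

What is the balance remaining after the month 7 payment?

Month 1: opening $3,091.55; interest $31.00 → $3,122.55; payment $391.00; balance $2,731.55
Month 2: opening $2,731.55; interest $31.00 → $2,762.55; payment $395.00; balance $2,367.55
Month 3: opening $2,367.55; interest $31.00 → $2,398.55; payment $400.00; balance $1,998.55
Month 4: opening $1,998.55; interest $31.00 → $2,029.55; payment $406.00; balance $1,623.55
Month 5: opening $1,623.55; interest $31.00 → $1,654.55; payment $414.00; balance $1,240.55
Month 6: opening $1,240.55; interest $31.00 → $1,271.55; payment $424.00; balance $847.55
Month 7: opening $847.55; interest $31.00 → $878.55; payment $440.00; balance $438.55

$438.55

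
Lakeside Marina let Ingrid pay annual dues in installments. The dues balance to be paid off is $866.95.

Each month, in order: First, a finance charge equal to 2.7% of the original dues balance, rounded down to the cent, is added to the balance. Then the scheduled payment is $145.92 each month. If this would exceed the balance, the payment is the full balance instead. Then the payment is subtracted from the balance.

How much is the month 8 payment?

Month 1: opening $866.95; interest $23.40 → $890.35; payment $145.92; balance $744.43
Month 2: opening $744.43; interest $23.40 → $767.83; payment $145.92; balance $621.91
Month 3: opening $621.91; interest $23.40 → $645.31; payment $145.92; balance $499.39
Month 4: opening $499.39; interest $23.40 → $522.79; payment $145.92; balance $376.87
Month 5: opening $376.87; interest $23.40 → $400.27; payment $145.92; balance $254.35
Month 6: opening $254.35; interest $23.40 → $277.75; payment $145.92; balance $131.83
Month 7: opening $131.83; interest $23.40 → $155.23; payment $145.92; balance $9.31
Month 8: opening $9.31; interest $23.40 → $32.71; payment $32.71; balance $0.00

$32.71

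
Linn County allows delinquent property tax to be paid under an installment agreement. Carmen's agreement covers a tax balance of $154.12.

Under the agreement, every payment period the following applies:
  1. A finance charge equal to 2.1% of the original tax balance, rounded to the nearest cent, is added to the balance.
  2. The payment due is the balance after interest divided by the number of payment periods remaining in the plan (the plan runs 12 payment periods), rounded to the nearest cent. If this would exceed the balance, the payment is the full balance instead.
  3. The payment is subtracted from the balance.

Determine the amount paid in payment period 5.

$14.50

Payment period 1: $154.12 +$3.24 interest = $157.36; pay $13.11 → $144.25
Payment period 2: $144.25 +$3.24 interest = $147.49; pay $13.41 → $134.08
Payment period 3: $134.08 +$3.24 interest = $137.32; pay $13.73 → $123.59
Payment period 4: $123.59 +$3.24 interest = $126.83; pay $14.09 → $112.74
Payment period 5: $112.74 +$3.24 interest = $115.98; pay $14.50 → $101.48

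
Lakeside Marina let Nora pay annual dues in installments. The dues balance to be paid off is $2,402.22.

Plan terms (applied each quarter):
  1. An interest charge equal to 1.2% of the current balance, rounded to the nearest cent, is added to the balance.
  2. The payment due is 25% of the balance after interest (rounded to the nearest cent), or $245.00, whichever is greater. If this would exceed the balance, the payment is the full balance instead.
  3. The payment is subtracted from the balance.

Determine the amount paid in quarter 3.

$350.12

Quarter 1: opening $2,402.22; interest $28.83 → $2,431.05; payment $607.76; balance $1,823.29
Quarter 2: opening $1,823.29; interest $21.88 → $1,845.17; payment $461.29; balance $1,383.88
Quarter 3: opening $1,383.88; interest $16.61 → $1,400.49; payment $350.12; balance $1,050.37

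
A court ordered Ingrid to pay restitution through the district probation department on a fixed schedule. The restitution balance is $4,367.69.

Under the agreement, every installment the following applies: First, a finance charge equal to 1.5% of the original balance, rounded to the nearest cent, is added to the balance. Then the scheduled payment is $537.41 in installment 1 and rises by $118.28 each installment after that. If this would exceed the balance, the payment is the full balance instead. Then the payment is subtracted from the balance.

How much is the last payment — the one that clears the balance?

$890.96

Installment 1: $4,367.69 +$65.52 interest = $4,433.21; pay $537.41 → $3,895.80
Installment 2: $3,895.80 +$65.52 interest = $3,961.32; pay $655.69 → $3,305.63
Installment 3: $3,305.63 +$65.52 interest = $3,371.15; pay $773.97 → $2,597.18
Installment 4: $2,597.18 +$65.52 interest = $2,662.70; pay $892.25 → $1,770.45
Installment 5: $1,770.45 +$65.52 interest = $1,835.97; pay $1,010.53 → $825.44
Installment 6: $825.44 +$65.52 interest = $890.96; pay $890.96 → $0.00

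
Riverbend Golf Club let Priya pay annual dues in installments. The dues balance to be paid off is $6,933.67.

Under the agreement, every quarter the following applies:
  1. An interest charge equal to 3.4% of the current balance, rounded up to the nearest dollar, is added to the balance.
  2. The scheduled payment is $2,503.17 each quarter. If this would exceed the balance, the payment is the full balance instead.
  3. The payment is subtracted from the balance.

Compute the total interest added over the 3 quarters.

Quarter 1: opening $6,933.67; interest $236.00 → $7,169.67; payment $2,503.17; balance $4,666.50
Quarter 2: opening $4,666.50; interest $159.00 → $4,825.50; payment $2,503.17; balance $2,322.33
Quarter 3: opening $2,322.33; interest $79.00 → $2,401.33; payment $2,401.33; balance $0.00
Total interest: $236.00 + $159.00 + $79.00 = $474.00

$474.00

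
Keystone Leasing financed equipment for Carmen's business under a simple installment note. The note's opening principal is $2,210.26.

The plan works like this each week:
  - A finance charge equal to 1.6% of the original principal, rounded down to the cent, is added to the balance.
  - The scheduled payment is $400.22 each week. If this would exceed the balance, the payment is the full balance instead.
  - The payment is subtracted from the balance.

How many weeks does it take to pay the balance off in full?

7

Week 1: $2,210.26 +$35.36 interest = $2,245.62; pay $400.22 → $1,845.40
Week 2: $1,845.40 +$35.36 interest = $1,880.76; pay $400.22 → $1,480.54
Week 3: $1,480.54 +$35.36 interest = $1,515.90; pay $400.22 → $1,115.68
Week 4: $1,115.68 +$35.36 interest = $1,151.04; pay $400.22 → $750.82
Week 5: $750.82 +$35.36 interest = $786.18; pay $400.22 → $385.96
Week 6: $385.96 +$35.36 interest = $421.32; pay $400.22 → $21.10
Week 7: $21.10 +$35.36 interest = $56.46; pay $56.46 → $0.00
Balance reaches $0.00 in week 7.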